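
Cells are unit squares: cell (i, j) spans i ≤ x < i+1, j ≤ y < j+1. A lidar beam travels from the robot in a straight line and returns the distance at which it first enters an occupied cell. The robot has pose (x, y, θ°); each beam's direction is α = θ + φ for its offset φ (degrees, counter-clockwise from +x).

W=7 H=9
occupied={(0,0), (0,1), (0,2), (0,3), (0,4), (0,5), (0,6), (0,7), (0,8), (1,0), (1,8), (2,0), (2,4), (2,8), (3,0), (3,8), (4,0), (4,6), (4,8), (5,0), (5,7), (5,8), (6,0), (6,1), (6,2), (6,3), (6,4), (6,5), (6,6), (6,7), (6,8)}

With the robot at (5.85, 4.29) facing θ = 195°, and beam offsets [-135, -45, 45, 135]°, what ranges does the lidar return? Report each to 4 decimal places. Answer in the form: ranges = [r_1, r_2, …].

beam 1: φ=-135°, α=60°
  dir = (cos 60°, sin 60°) = (0.5000, 0.8660); from cell (5,4)
  next x-line at t=0.3000, next y-line at t=0.8198; Δt_x=2.0000, Δt_y=1.1547
    x: enter (6,4) at t=0.3000 ← occupied
  → r_1 = 0.3000
beam 2: φ=-45°, α=150°
  dir = (cos 150°, sin 150°) = (-0.8660, 0.5000); from cell (5,4)
  next x-line at t=0.9815, next y-line at t=1.4200; Δt_x=1.1547, Δt_y=2.0000
    x: enter (4,4) at t=0.9815
    y: enter (4,5) at t=1.4200
    x: enter (3,5) at t=2.1362
    x: enter (2,5) at t=3.2909
    y: enter (2,6) at t=3.4200
    x: enter (1,6) at t=4.4456
    y: enter (1,7) at t=5.4200
    x: enter (0,7) at t=5.6003 ← occupied
  → r_2 = 5.6003
beam 3: φ=45°, α=240°
  dir = (cos 240°, sin 240°) = (-0.5000, -0.8660); from cell (5,4)
  next x-line at t=1.7000, next y-line at t=0.3349; Δt_x=2.0000, Δt_y=1.1547
    y: enter (5,3) at t=0.3349
    y: enter (5,2) at t=1.4896
    x: enter (4,2) at t=1.7000
    y: enter (4,1) at t=2.6443
    x: enter (3,1) at t=3.7000
    y: enter (3,0) at t=3.7990 ← occupied
  → r_3 = 3.7990
beam 4: φ=135°, α=330°
  dir = (cos 330°, sin 330°) = (0.8660, -0.5000); from cell (5,4)
  next x-line at t=0.1732, next y-line at t=0.5800; Δt_x=1.1547, Δt_y=2.0000
    x: enter (6,4) at t=0.1732 ← occupied
  → r_4 = 0.1732

ranges = [0.3000, 5.6003, 3.7990, 0.1732]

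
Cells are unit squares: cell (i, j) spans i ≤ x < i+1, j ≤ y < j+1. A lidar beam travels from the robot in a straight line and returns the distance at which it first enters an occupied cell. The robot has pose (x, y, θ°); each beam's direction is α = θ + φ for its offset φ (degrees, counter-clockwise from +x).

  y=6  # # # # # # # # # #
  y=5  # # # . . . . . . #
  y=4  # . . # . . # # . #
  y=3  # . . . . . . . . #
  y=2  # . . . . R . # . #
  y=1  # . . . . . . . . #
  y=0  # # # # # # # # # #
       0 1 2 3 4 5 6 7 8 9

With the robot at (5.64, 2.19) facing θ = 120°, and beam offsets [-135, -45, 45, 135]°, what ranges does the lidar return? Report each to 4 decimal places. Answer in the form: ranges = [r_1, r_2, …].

ranges = [3.4785, 1.8738, 4.8037, 1.2320]

beam 1: φ=-135°, α=345°
  cosα=0.9659 sinα=-0.2588 | (5,2) | tMaxX 0.3727 tMaxY 0.7341 | tΔX 1.0353 tΔY 3.8637
    t=0.3727 [x] (6,2)
    t=0.7341 [y] (6,1)
    t=1.4080 [x] (7,1)
    t=2.4433 [x] (8,1)
    t=3.4785 [x] (9,1) — stop
  → r_1 = 3.4785
beam 2: φ=-45°, α=75°
  cosα=0.2588 sinα=0.9659 | (5,2) | tMaxX 1.3909 tMaxY 0.8386 | tΔX 3.8637 tΔY 1.0353
    t=0.8386 [y] (5,3)
    t=1.3909 [x] (6,3)
    t=1.8738 [y] (6,4) — stop
  → r_2 = 1.8738
beam 3: φ=45°, α=165°
  cosα=-0.9659 sinα=0.2588 | (5,2) | tMaxX 0.6626 tMaxY 3.1296 | tΔX 1.0353 tΔY 3.8637
    t=0.6626 [x] (4,2)
    t=1.6979 [x] (3,2)
    t=2.7331 [x] (2,2)
    t=3.1296 [y] (2,3)
    t=3.7684 [x] (1,3)
    t=4.8037 [x] (0,3) — stop
  → r_3 = 4.8037
beam 4: φ=135°, α=255°
  cosα=-0.2588 sinα=-0.9659 | (5,2) | tMaxX 2.4728 tMaxY 0.1967 | tΔX 3.8637 tΔY 1.0353
    t=0.1967 [y] (5,1)
    t=1.2320 [y] (5,0) — stop
  → r_4 = 1.2320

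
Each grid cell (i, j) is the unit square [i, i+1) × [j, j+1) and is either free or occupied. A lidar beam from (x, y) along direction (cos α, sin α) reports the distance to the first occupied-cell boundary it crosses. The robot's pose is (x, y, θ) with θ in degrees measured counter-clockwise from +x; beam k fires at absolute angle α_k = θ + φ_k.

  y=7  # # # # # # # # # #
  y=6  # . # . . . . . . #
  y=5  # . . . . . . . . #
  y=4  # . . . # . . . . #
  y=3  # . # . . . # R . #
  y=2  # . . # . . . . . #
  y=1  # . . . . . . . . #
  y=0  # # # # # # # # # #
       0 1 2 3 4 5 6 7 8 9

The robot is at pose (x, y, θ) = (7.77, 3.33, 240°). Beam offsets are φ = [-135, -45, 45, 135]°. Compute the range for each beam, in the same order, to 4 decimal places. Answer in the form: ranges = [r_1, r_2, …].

beam 1: φ=-135°, α=105°
  dir = (cos 105°, sin 105°) = (-0.2588, 0.9659); from cell (7,3)
  next x-line at t=2.9751, next y-line at t=0.6936; Δt_x=3.8637, Δt_y=1.0353
    y: enter (7,4) at t=0.6936
    y: enter (7,5) at t=1.7289
    y: enter (7,6) at t=2.7642
    x: enter (6,6) at t=2.9751
    y: enter (6,7) at t=3.7995 ← occupied
  → r_1 = 3.7995
beam 2: φ=-45°, α=195°
  dir = (cos 195°, sin 195°) = (-0.9659, -0.2588); from cell (7,3)
  next x-line at t=0.7972, next y-line at t=1.2750; Δt_x=1.0353, Δt_y=3.8637
    x: enter (6,3) at t=0.7972 ← occupied
  → r_2 = 0.7972
beam 3: φ=45°, α=285°
  dir = (cos 285°, sin 285°) = (0.2588, -0.9659); from cell (7,3)
  next x-line at t=0.8887, next y-line at t=0.3416; Δt_x=3.8637, Δt_y=1.0353
    y: enter (7,2) at t=0.3416
    x: enter (8,2) at t=0.8887
    y: enter (8,1) at t=1.3769
    y: enter (8,0) at t=2.4122 ← occupied
  → r_3 = 2.4122
beam 4: φ=135°, α=15°
  dir = (cos 15°, sin 15°) = (0.9659, 0.2588); from cell (7,3)
  next x-line at t=0.2381, next y-line at t=2.5887; Δt_x=1.0353, Δt_y=3.8637
    x: enter (8,3) at t=0.2381
    x: enter (9,3) at t=1.2734 ← occupied
  → r_4 = 1.2734

ranges = [3.7995, 0.7972, 2.4122, 1.2734]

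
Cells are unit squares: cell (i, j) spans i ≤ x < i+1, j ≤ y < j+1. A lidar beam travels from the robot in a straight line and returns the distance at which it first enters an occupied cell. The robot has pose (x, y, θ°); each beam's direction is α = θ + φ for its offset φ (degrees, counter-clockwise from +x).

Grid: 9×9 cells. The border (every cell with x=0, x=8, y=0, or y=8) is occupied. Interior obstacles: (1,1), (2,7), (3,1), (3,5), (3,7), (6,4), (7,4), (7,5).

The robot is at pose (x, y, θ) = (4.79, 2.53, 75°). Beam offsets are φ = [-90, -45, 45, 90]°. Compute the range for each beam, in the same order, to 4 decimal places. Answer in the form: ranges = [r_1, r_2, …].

ranges = [3.3232, 2.9400, 2.8521, 3.9237]

beam 1: φ=-90°, α=345°
  dir = (cos 345°, sin 345°) = (0.9659, -0.2588); from cell (4,2)
  next x-line at t=0.2174, next y-line at t=2.0478; Δt_x=1.0353, Δt_y=3.8637
    x: enter (5,2) at t=0.2174
    x: enter (6,2) at t=1.2527
    y: enter (6,1) at t=2.0478
    x: enter (7,1) at t=2.2880
    x: enter (8,1) at t=3.3232 ← occupied
  → r_1 = 3.3232
beam 2: φ=-45°, α=30°
  dir = (cos 30°, sin 30°) = (0.8660, 0.5000); from cell (4,2)
  next x-line at t=0.2425, next y-line at t=0.9400; Δt_x=1.1547, Δt_y=2.0000
    x: enter (5,2) at t=0.2425
    y: enter (5,3) at t=0.9400
    x: enter (6,3) at t=1.3972
    x: enter (7,3) at t=2.5519
    y: enter (7,4) at t=2.9400 ← occupied
  → r_2 = 2.9400
beam 3: φ=45°, α=120°
  dir = (cos 120°, sin 120°) = (-0.5000, 0.8660); from cell (4,2)
  next x-line at t=1.5800, next y-line at t=0.5427; Δt_x=2.0000, Δt_y=1.1547
    y: enter (4,3) at t=0.5427
    x: enter (3,3) at t=1.5800
    y: enter (3,4) at t=1.6974
    y: enter (3,5) at t=2.8521 ← occupied
  → r_3 = 2.8521
beam 4: φ=90°, α=165°
  dir = (cos 165°, sin 165°) = (-0.9659, 0.2588); from cell (4,2)
  next x-line at t=0.8179, next y-line at t=1.8159; Δt_x=1.0353, Δt_y=3.8637
    x: enter (3,2) at t=0.8179
    y: enter (3,3) at t=1.8159
    x: enter (2,3) at t=1.8531
    x: enter (1,3) at t=2.8884
    x: enter (0,3) at t=3.9237 ← occupied
  → r_4 = 3.9237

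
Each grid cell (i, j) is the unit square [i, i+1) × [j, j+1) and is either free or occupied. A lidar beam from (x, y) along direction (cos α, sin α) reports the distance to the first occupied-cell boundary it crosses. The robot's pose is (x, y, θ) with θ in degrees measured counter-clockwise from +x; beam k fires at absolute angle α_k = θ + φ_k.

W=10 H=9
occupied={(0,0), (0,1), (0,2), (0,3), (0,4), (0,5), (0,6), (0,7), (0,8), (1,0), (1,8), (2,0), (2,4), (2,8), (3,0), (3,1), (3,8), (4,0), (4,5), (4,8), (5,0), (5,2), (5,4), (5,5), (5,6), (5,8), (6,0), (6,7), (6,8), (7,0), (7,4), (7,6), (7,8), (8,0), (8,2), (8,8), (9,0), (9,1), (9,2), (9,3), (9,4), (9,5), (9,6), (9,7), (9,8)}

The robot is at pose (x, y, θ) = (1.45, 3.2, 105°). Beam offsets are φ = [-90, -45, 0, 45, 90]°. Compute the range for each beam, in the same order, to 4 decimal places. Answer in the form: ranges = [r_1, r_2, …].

beam 1: φ=-90°, α=15°
  direction (0.9659, 0.2588); cell (1,3); t to first gridline: x 0.5694, y 3.0910 (then +1.0353 / +3.8637)
    (2,3) via x @ 0.5694
    (3,3) via x @ 1.6047
    (4,3) via x @ 2.6400
    (4,4) via y @ 3.0910
    (5,4) via x @ 3.6752  # hit
  → r_1 = 3.6752
beam 2: φ=-45°, α=60°
  direction (0.5000, 0.8660); cell (1,3); t to first gridline: x 1.1000, y 0.9238 (then +2.0000 / +1.1547)
    (1,4) via y @ 0.9238
    (2,4) via x @ 1.1000  # hit
  → r_2 = 1.1000
beam 3: φ=0°, α=105°
  direction (-0.2588, 0.9659); cell (1,3); t to first gridline: x 1.7387, y 0.8282 (then +3.8637 / +1.0353)
    (1,4) via y @ 0.8282
    (0,4) via x @ 1.7387  # hit
  → r_3 = 1.7387
beam 4: φ=45°, α=150°
  direction (-0.8660, 0.5000); cell (1,3); t to first gridline: x 0.5196, y 1.6000 (then +1.1547 / +2.0000)
    (0,3) via x @ 0.5196  # hit
  → r_4 = 0.5196
beam 5: φ=90°, α=195°
  direction (-0.9659, -0.2588); cell (1,3); t to first gridline: x 0.4659, y 0.7727 (then +1.0353 / +3.8637)
    (0,3) via x @ 0.4659  # hit
  → r_5 = 0.4659

ranges = [3.6752, 1.1000, 1.7387, 0.5196, 0.4659]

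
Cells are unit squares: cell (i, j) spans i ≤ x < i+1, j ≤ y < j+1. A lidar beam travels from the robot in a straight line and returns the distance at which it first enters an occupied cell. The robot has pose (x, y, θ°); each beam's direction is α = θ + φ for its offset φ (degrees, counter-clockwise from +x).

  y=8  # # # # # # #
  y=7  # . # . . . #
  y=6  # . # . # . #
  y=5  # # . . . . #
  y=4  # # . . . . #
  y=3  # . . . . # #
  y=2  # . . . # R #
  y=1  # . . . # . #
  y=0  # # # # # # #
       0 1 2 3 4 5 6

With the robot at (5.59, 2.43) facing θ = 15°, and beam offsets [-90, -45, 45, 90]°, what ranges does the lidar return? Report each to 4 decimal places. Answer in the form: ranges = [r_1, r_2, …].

ranges = [1.4804, 0.4734, 0.6582, 0.5901]

beam 1: φ=-90°, α=285°
  d=(0.2588,-0.9659)  start (5,2)  tX=1.5841 tY=0.4452  stride 1/|dx|=3.8637 1/|dy|=1.0353
    cross y-line → (5,1), t=0.4452
    cross y-line → (5,0), t=1.4804 (wall)
  → r_1 = 1.4804
beam 2: φ=-45°, α=330°
  d=(0.8660,-0.5000)  start (5,2)  tX=0.4734 tY=0.8600  stride 1/|dx|=1.1547 1/|dy|=2.0000
    cross x-line → (6,2), t=0.4734 (wall)
  → r_2 = 0.4734
beam 3: φ=45°, α=60°
  d=(0.5000,0.8660)  start (5,2)  tX=0.8200 tY=0.6582  stride 1/|dx|=2.0000 1/|dy|=1.1547
    cross y-line → (5,3), t=0.6582 (wall)
  → r_3 = 0.6582
beam 4: φ=90°, α=105°
  d=(-0.2588,0.9659)  start (5,2)  tX=2.2796 tY=0.5901  stride 1/|dx|=3.8637 1/|dy|=1.0353
    cross y-line → (5,3), t=0.5901 (wall)
  → r_4 = 0.5901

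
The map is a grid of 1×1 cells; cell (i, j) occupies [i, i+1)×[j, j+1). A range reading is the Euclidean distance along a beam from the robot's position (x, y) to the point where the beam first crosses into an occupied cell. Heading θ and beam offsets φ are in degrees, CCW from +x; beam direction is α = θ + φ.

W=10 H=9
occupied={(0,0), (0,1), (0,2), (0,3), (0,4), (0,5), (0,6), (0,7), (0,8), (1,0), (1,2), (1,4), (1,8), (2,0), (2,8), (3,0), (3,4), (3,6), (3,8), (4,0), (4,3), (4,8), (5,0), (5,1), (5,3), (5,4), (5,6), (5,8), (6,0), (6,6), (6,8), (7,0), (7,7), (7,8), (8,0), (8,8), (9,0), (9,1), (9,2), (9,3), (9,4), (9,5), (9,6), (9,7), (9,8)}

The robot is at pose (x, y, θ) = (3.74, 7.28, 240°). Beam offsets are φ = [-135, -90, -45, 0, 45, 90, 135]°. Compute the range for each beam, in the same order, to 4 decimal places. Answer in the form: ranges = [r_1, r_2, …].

ranges = [0.7454, 1.4400, 2.8367, 0.3233, 0.2899, 1.4549, 2.7819]

beam 1: φ=-135°, α=105°
  cosα=-0.2588 sinα=0.9659 | (3,7) | tMaxX 2.8591 tMaxY 0.7454 | tΔX 3.8637 tΔY 1.0353
    t=0.7454 [y] (3,8) — stop
  → r_1 = 0.7454
beam 2: φ=-90°, α=150°
  cosα=-0.8660 sinα=0.5000 | (3,7) | tMaxX 0.8545 tMaxY 1.4400 | tΔX 1.1547 tΔY 2.0000
    t=0.8545 [x] (2,7)
    t=1.4400 [y] (2,8) — stop
  → r_2 = 1.4400
beam 3: φ=-45°, α=195°
  cosα=-0.9659 sinα=-0.2588 | (3,7) | tMaxX 0.7661 tMaxY 1.0818 | tΔX 1.0353 tΔY 3.8637
    t=0.7661 [x] (2,7)
    t=1.0818 [y] (2,6)
    t=1.8014 [x] (1,6)
    t=2.8367 [x] (0,6) — stop
  → r_3 = 2.8367
beam 4: φ=0°, α=240°
  cosα=-0.5000 sinα=-0.8660 | (3,7) | tMaxX 1.4800 tMaxY 0.3233 | tΔX 2.0000 tΔY 1.1547
    t=0.3233 [y] (3,6) — stop
  → r_4 = 0.3233
beam 5: φ=45°, α=285°
  cosα=0.2588 sinα=-0.9659 | (3,7) | tMaxX 1.0046 tMaxY 0.2899 | tΔX 3.8637 tΔY 1.0353
    t=0.2899 [y] (3,6) — stop
  → r_5 = 0.2899
beam 6: φ=90°, α=330°
  cosα=0.8660 sinα=-0.5000 | (3,7) | tMaxX 0.3002 tMaxY 0.5600 | tΔX 1.1547 tΔY 2.0000
    t=0.3002 [x] (4,7)
    t=0.5600 [y] (4,6)
    t=1.4549 [x] (5,6) — stop
  → r_6 = 1.4549
beam 7: φ=135°, α=15°
  cosα=0.9659 sinα=0.2588 | (3,7) | tMaxX 0.2692 tMaxY 2.7819 | tΔX 1.0353 tΔY 3.8637
    t=0.2692 [x] (4,7)
    t=1.3044 [x] (5,7)
    t=2.3397 [x] (6,7)
    t=2.7819 [y] (6,8) — stop
  → r_7 = 2.7819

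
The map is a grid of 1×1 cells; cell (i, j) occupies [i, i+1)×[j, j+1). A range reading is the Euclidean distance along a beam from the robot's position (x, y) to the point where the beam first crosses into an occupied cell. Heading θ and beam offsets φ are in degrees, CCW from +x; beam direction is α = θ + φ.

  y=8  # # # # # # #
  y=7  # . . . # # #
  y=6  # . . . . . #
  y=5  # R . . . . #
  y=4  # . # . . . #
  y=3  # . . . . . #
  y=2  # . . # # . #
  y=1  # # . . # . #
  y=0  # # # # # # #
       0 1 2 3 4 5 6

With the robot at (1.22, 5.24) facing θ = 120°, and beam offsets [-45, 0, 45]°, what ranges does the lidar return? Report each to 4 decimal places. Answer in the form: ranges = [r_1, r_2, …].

beam 1: φ=-45°, α=75°
  d=(0.2588,0.9659)  start (1,5)  tX=3.0137 tY=0.7868  stride 1/|dx|=3.8637 1/|dy|=1.0353
    cross y-line → (1,6), t=0.7868
    cross y-line → (1,7), t=1.8221
    cross y-line → (1,8), t=2.8574 (wall)
  → r_1 = 2.8574
beam 2: φ=0°, α=120°
  d=(-0.5000,0.8660)  start (1,5)  tX=0.4400 tY=0.8776  stride 1/|dx|=2.0000 1/|dy|=1.1547
    cross x-line → (0,5), t=0.4400 (wall)
  → r_2 = 0.4400
beam 3: φ=45°, α=165°
  d=(-0.9659,0.2588)  start (1,5)  tX=0.2278 tY=2.9364  stride 1/|dx|=1.0353 1/|dy|=3.8637
    cross x-line → (0,5), t=0.2278 (wall)
  → r_3 = 0.2278

ranges = [2.8574, 0.4400, 0.2278]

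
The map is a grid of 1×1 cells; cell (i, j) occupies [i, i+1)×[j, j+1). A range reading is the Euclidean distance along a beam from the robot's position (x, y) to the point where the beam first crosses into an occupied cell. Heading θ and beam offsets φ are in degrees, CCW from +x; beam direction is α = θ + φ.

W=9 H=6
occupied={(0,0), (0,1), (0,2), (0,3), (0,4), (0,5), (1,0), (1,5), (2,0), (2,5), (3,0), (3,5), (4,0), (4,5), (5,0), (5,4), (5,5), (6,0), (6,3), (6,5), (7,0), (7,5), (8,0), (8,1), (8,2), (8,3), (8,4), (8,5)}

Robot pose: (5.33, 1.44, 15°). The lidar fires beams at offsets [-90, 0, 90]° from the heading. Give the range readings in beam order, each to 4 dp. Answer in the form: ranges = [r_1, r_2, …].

beam 1: φ=-90°, α=285°
  cosα=0.2588 sinα=-0.9659 | (5,1) | tMaxX 2.5887 tMaxY 0.4555 | tΔX 3.8637 tΔY 1.0353
    t=0.4555 [y] (5,0) — stop
  → r_1 = 0.4555
beam 2: φ=0°, α=15°
  cosα=0.9659 sinα=0.2588 | (5,1) | tMaxX 0.6936 tMaxY 2.1637 | tΔX 1.0353 tΔY 3.8637
    t=0.6936 [x] (6,1)
    t=1.7289 [x] (7,1)
    t=2.1637 [y] (7,2)
    t=2.7642 [x] (8,2) — stop
  → r_2 = 2.7642
beam 3: φ=90°, α=105°
  cosα=-0.2588 sinα=0.9659 | (5,1) | tMaxX 1.2750 tMaxY 0.5798 | tΔX 3.8637 tΔY 1.0353
    t=0.5798 [y] (5,2)
    t=1.2750 [x] (4,2)
    t=1.6150 [y] (4,3)
    t=2.6503 [y] (4,4)
    t=3.6856 [y] (4,5) — stop
  → r_3 = 3.6856

ranges = [0.4555, 2.7642, 3.6856]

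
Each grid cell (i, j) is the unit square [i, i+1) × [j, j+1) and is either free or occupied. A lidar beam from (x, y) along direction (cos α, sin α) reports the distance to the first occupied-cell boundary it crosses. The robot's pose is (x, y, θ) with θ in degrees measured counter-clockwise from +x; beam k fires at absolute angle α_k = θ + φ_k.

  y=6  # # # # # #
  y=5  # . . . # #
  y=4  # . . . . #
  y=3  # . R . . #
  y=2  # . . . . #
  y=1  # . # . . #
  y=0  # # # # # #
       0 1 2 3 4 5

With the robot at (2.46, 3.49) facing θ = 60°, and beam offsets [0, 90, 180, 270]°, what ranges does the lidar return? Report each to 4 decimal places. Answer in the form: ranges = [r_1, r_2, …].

ranges = [2.8983, 1.6859, 2.8752, 2.9329]

beam 1: φ=0°, α=60°
  dir = (cos 60°, sin 60°) = (0.5000, 0.8660); from cell (2,3)
  next x-line at t=1.0800, next y-line at t=0.5889; Δt_x=2.0000, Δt_y=1.1547
    y: enter (2,4) at t=0.5889
    x: enter (3,4) at t=1.0800
    y: enter (3,5) at t=1.7436
    y: enter (3,6) at t=2.8983 ← occupied
  → r_1 = 2.8983
beam 2: φ=90°, α=150°
  dir = (cos 150°, sin 150°) = (-0.8660, 0.5000); from cell (2,3)
  next x-line at t=0.5312, next y-line at t=1.0200; Δt_x=1.1547, Δt_y=2.0000
    x: enter (1,3) at t=0.5312
    y: enter (1,4) at t=1.0200
    x: enter (0,4) at t=1.6859 ← occupied
  → r_2 = 1.6859
beam 3: φ=180°, α=240°
  dir = (cos 240°, sin 240°) = (-0.5000, -0.8660); from cell (2,3)
  next x-line at t=0.9200, next y-line at t=0.5658; Δt_x=2.0000, Δt_y=1.1547
    y: enter (2,2) at t=0.5658
    x: enter (1,2) at t=0.9200
    y: enter (1,1) at t=1.7205
    y: enter (1,0) at t=2.8752 ← occupied
  → r_3 = 2.8752
beam 4: φ=270°, α=330°
  dir = (cos 330°, sin 330°) = (0.8660, -0.5000); from cell (2,3)
  next x-line at t=0.6235, next y-line at t=0.9800; Δt_x=1.1547, Δt_y=2.0000
    x: enter (3,3) at t=0.6235
    y: enter (3,2) at t=0.9800
    x: enter (4,2) at t=1.7782
    x: enter (5,2) at t=2.9329 ← occupied
  → r_4 = 2.9329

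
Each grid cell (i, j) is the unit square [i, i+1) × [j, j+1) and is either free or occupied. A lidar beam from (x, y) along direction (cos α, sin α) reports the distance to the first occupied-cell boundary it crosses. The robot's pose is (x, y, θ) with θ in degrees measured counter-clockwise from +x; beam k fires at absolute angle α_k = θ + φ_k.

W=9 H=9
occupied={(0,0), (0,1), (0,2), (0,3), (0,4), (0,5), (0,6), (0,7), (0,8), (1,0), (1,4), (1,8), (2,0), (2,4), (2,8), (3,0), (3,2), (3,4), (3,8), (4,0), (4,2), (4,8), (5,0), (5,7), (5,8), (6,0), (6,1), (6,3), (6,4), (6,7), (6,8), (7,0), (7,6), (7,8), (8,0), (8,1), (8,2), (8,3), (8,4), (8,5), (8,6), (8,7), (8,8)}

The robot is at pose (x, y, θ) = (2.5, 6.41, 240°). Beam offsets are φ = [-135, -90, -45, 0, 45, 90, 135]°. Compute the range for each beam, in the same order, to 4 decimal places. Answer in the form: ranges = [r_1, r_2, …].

beam 1: φ=-135°, α=105°
  dir = (cos 105°, sin 105°) = (-0.2588, 0.9659); from cell (2,6)
  next x-line at t=1.9319, next y-line at t=0.6108; Δt_x=3.8637, Δt_y=1.0353
    y: enter (2,7) at t=0.6108
    y: enter (2,8) at t=1.6461 ← occupied
  → r_1 = 1.6461
beam 2: φ=-90°, α=150°
  dir = (cos 150°, sin 150°) = (-0.8660, 0.5000); from cell (2,6)
  next x-line at t=0.5774, next y-line at t=1.1800; Δt_x=1.1547, Δt_y=2.0000
    x: enter (1,6) at t=0.5774
    y: enter (1,7) at t=1.1800
    x: enter (0,7) at t=1.7321 ← occupied
  → r_2 = 1.7321
beam 3: φ=-45°, α=195°
  dir = (cos 195°, sin 195°) = (-0.9659, -0.2588); from cell (2,6)
  next x-line at t=0.5176, next y-line at t=1.5841; Δt_x=1.0353, Δt_y=3.8637
    x: enter (1,6) at t=0.5176
    x: enter (0,6) at t=1.5529 ← occupied
  → r_3 = 1.5529
beam 4: φ=0°, α=240°
  dir = (cos 240°, sin 240°) = (-0.5000, -0.8660); from cell (2,6)
  next x-line at t=1.0000, next y-line at t=0.4734; Δt_x=2.0000, Δt_y=1.1547
    y: enter (2,5) at t=0.4734
    x: enter (1,5) at t=1.0000
    y: enter (1,4) at t=1.6281 ← occupied
  → r_4 = 1.6281
beam 5: φ=45°, α=285°
  dir = (cos 285°, sin 285°) = (0.2588, -0.9659); from cell (2,6)
  next x-line at t=1.9319, next y-line at t=0.4245; Δt_x=3.8637, Δt_y=1.0353
    y: enter (2,5) at t=0.4245
    y: enter (2,4) at t=1.4597 ← occupied
  → r_5 = 1.4597
beam 6: φ=90°, α=330°
  dir = (cos 330°, sin 330°) = (0.8660, -0.5000); from cell (2,6)
  next x-line at t=0.5774, next y-line at t=0.8200; Δt_x=1.1547, Δt_y=2.0000
    x: enter (3,6) at t=0.5774
    y: enter (3,5) at t=0.8200
    x: enter (4,5) at t=1.7321
    y: enter (4,4) at t=2.8200
    x: enter (5,4) at t=2.8868
    x: enter (6,4) at t=4.0415 ← occupied
  → r_6 = 4.0415
beam 7: φ=135°, α=15°
  dir = (cos 15°, sin 15°) = (0.9659, 0.2588); from cell (2,6)
  next x-line at t=0.5176, next y-line at t=2.2796; Δt_x=1.0353, Δt_y=3.8637
    x: enter (3,6) at t=0.5176
    x: enter (4,6) at t=1.5529
    y: enter (4,7) at t=2.2796
    x: enter (5,7) at t=2.5882 ← occupied
  → r_7 = 2.5882

ranges = [1.6461, 1.7321, 1.5529, 1.6281, 1.4597, 4.0415, 2.5882]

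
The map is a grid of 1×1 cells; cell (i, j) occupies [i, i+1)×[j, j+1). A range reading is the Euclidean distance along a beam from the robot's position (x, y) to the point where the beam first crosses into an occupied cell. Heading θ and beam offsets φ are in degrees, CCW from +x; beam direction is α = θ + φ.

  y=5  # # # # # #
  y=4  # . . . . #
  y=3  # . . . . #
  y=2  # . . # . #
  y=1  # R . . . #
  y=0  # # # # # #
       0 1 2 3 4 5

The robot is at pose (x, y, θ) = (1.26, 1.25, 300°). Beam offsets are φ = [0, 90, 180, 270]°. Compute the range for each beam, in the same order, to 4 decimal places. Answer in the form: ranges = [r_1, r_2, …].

beam 1: φ=0°, α=300°
  cosα=0.5000 sinα=-0.8660 | (1,1) | tMaxX 1.4800 tMaxY 0.2887 | tΔX 2.0000 tΔY 1.1547
    t=0.2887 [y] (1,0) — stop
  → r_1 = 0.2887
beam 2: φ=90°, α=30°
  cosα=0.8660 sinα=0.5000 | (1,1) | tMaxX 0.8545 tMaxY 1.5000 | tΔX 1.1547 tΔY 2.0000
    t=0.8545 [x] (2,1)
    t=1.5000 [y] (2,2)
    t=2.0092 [x] (3,2) — stop
  → r_2 = 2.0092
beam 3: φ=180°, α=120°
  cosα=-0.5000 sinα=0.8660 | (1,1) | tMaxX 0.5200 tMaxY 0.8660 | tΔX 2.0000 tΔY 1.1547
    t=0.5200 [x] (0,1) — stop
  → r_3 = 0.5200
beam 4: φ=270°, α=210°
  cosα=-0.8660 sinα=-0.5000 | (1,1) | tMaxX 0.3002 tMaxY 0.5000 | tΔX 1.1547 tΔY 2.0000
    t=0.3002 [x] (0,1) — stop
  → r_4 = 0.3002

ranges = [0.2887, 2.0092, 0.5200, 0.3002]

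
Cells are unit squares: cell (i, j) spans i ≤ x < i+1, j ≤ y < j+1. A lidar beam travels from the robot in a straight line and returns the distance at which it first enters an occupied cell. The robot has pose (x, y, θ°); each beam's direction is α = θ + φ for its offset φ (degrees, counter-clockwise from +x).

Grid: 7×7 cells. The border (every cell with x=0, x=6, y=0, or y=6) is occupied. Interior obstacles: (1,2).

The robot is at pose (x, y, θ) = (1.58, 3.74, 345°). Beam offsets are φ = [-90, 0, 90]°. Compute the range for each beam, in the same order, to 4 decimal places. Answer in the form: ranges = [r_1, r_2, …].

beam 1: φ=-90°, α=255°
  d=(-0.2588,-0.9659)  start (1,3)  tX=2.2409 tY=0.7661  stride 1/|dx|=3.8637 1/|dy|=1.0353
    cross y-line → (1,2), t=0.7661 (wall)
  → r_1 = 0.7661
beam 2: φ=0°, α=345°
  d=(0.9659,-0.2588)  start (1,3)  tX=0.4348 tY=2.8591  stride 1/|dx|=1.0353 1/|dy|=3.8637
    cross x-line → (2,3), t=0.4348
    cross x-line → (3,3), t=1.4701
    cross x-line → (4,3), t=2.5054
    cross y-line → (4,2), t=2.8591
    cross x-line → (5,2), t=3.5406
    cross x-line → (6,2), t=4.5759 (wall)
  → r_2 = 4.5759
beam 3: φ=90°, α=75°
  d=(0.2588,0.9659)  start (1,3)  tX=1.6228 tY=0.2692  stride 1/|dx|=3.8637 1/|dy|=1.0353
    cross y-line → (1,4), t=0.2692
    cross y-line → (1,5), t=1.3044
    cross x-line → (2,5), t=1.6228
    cross y-line → (2,6), t=2.3397 (wall)
  → r_3 = 2.3397

ranges = [0.7661, 4.5759, 2.3397]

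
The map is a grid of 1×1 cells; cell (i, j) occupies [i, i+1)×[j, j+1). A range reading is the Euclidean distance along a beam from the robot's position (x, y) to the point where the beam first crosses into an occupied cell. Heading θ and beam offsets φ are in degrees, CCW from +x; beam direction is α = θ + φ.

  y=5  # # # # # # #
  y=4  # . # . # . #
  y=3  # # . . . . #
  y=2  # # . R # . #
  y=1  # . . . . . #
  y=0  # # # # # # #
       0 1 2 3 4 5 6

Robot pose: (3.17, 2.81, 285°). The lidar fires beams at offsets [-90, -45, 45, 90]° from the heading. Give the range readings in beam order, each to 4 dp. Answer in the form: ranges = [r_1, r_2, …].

ranges = [1.2113, 2.0900, 0.9584, 2.9298]

beam 1: φ=-90°, α=195°
  direction (-0.9659, -0.2588); cell (3,2); t to first gridline: x 0.1760, y 3.1296 (then +1.0353 / +3.8637)
    (2,2) via x @ 0.1760
    (1,2) via x @ 1.2113  # hit
  → r_1 = 1.2113
beam 2: φ=-45°, α=240°
  direction (-0.5000, -0.8660); cell (3,2); t to first gridline: x 0.3400, y 0.9353 (then +2.0000 / +1.1547)
    (2,2) via x @ 0.3400
    (2,1) via y @ 0.9353
    (2,0) via y @ 2.0900  # hit
  → r_2 = 2.0900
beam 3: φ=45°, α=330°
  direction (0.8660, -0.5000); cell (3,2); t to first gridline: x 0.9584, y 1.6200 (then +1.1547 / +2.0000)
    (4,2) via x @ 0.9584  # hit
  → r_3 = 0.9584
beam 4: φ=90°, α=15°
  direction (0.9659, 0.2588); cell (3,2); t to first gridline: x 0.8593, y 0.7341 (then +1.0353 / +3.8637)
    (3,3) via y @ 0.7341
    (4,3) via x @ 0.8593
    (5,3) via x @ 1.8946
    (6,3) via x @ 2.9298  # hit
  → r_4 = 2.9298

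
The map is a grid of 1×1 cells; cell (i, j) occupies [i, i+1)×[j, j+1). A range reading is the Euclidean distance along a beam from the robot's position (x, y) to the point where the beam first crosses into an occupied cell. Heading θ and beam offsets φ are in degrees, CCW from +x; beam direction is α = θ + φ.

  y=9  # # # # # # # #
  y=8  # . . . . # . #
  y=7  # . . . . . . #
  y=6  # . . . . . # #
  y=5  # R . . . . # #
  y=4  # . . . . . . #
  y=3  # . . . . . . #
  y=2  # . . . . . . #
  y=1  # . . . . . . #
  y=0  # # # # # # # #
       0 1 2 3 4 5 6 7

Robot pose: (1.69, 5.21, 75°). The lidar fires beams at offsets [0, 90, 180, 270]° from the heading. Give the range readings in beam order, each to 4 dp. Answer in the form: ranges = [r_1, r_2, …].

beam 1: φ=0°, α=75°
  direction (0.2588, 0.9659); cell (1,5); t to first gridline: x 1.1977, y 0.8179 (then +3.8637 / +1.0353)
    (1,6) via y @ 0.8179
    (2,6) via x @ 1.1977
    (2,7) via y @ 1.8531
    (2,8) via y @ 2.8884
    (2,9) via y @ 3.9237  # hit
  → r_1 = 3.9237
beam 2: φ=90°, α=165°
  direction (-0.9659, 0.2588); cell (1,5); t to first gridline: x 0.7143, y 3.0523 (then +1.0353 / +3.8637)
    (0,5) via x @ 0.7143  # hit
  → r_2 = 0.7143
beam 3: φ=180°, α=255°
  direction (-0.2588, -0.9659); cell (1,5); t to first gridline: x 2.6660, y 0.2174 (then +3.8637 / +1.0353)
    (1,4) via y @ 0.2174
    (1,3) via y @ 1.2527
    (1,2) via y @ 2.2880
    (0,2) via x @ 2.6660  # hit
  → r_3 = 2.6660
beam 4: φ=270°, α=345°
  direction (0.9659, -0.2588); cell (1,5); t to first gridline: x 0.3209, y 0.8114 (then +1.0353 / +3.8637)
    (2,5) via x @ 0.3209
    (2,4) via y @ 0.8114
    (3,4) via x @ 1.3562
    (4,4) via x @ 2.3915
    (5,4) via x @ 3.4268
    (6,4) via x @ 4.4620
    (6,3) via y @ 4.6751
    (7,3) via x @ 5.4973  # hit
  → r_4 = 5.4973

ranges = [3.9237, 0.7143, 2.6660, 5.4973]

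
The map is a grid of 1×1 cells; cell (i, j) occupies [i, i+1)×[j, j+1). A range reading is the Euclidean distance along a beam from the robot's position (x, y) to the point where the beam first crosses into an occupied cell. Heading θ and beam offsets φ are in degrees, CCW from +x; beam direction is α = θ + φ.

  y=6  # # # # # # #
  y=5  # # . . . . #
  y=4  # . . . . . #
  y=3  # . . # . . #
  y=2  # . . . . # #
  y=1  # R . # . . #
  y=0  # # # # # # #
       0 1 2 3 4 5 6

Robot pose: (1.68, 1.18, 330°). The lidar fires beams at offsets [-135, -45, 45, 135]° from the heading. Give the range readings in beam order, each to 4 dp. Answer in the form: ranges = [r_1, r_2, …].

beam 1: φ=-135°, α=195°
  dir = (cos 195°, sin 195°) = (-0.9659, -0.2588); from cell (1,1)
  next x-line at t=0.7040, next y-line at t=0.6955; Δt_x=1.0353, Δt_y=3.8637
    y: enter (1,0) at t=0.6955 ← occupied
  → r_1 = 0.6955
beam 2: φ=-45°, α=285°
  dir = (cos 285°, sin 285°) = (0.2588, -0.9659); from cell (1,1)
  next x-line at t=1.2364, next y-line at t=0.1863; Δt_x=3.8637, Δt_y=1.0353
    y: enter (1,0) at t=0.1863 ← occupied
  → r_2 = 0.1863
beam 3: φ=45°, α=15°
  dir = (cos 15°, sin 15°) = (0.9659, 0.2588); from cell (1,1)
  next x-line at t=0.3313, next y-line at t=3.1682; Δt_x=1.0353, Δt_y=3.8637
    x: enter (2,1) at t=0.3313
    x: enter (3,1) at t=1.3666 ← occupied
  → r_3 = 1.3666
beam 4: φ=135°, α=105°
  dir = (cos 105°, sin 105°) = (-0.2588, 0.9659); from cell (1,1)
  next x-line at t=2.6273, next y-line at t=0.8489; Δt_x=3.8637, Δt_y=1.0353
    y: enter (1,2) at t=0.8489
    y: enter (1,3) at t=1.8842
    x: enter (0,3) at t=2.6273 ← occupied
  → r_4 = 2.6273

ranges = [0.6955, 0.1863, 1.3666, 2.6273]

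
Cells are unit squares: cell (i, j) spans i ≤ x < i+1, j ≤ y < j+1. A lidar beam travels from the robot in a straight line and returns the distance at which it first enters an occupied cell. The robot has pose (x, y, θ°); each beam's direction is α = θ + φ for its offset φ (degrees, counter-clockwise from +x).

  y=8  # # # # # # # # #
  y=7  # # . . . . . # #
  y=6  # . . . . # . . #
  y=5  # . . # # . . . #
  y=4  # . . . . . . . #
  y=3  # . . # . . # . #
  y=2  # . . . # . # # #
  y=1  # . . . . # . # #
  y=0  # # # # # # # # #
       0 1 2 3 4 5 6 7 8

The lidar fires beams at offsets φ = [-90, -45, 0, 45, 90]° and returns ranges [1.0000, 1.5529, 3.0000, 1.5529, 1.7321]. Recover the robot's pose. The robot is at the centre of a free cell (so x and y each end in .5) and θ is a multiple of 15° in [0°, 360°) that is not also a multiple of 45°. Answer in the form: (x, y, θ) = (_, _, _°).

(x, y, θ) = (6.5, 5.5, 240°)

Candidates: 37 free-cell centres × 16 headings = 592 poses. Raycast each; keep the one whose scan matches to 4 dp.
  (3.5, 2.5, 195°): beam 1 = 0.5176 ≠ 1.0000 ✗
  (5.5, 2.5, 150°): beam 2 = 2.5882 ≠ 1.5529 ✗
  (1.5, 3.5, 120°): beam 1 = 3.0000 ≠ 1.0000 ✗
  (5.5, 5.5, 255°): beam 1 = 0.5176 ≠ 1.0000 ✗
  …
  (6.5, 5.5, 240°): r_1=1.0000, r_2=1.5529, r_3=3.0000, r_4=1.5529, r_5=1.7321 — all match ✓
Unique over the lattice → pose = (6.5, 5.5, 240°).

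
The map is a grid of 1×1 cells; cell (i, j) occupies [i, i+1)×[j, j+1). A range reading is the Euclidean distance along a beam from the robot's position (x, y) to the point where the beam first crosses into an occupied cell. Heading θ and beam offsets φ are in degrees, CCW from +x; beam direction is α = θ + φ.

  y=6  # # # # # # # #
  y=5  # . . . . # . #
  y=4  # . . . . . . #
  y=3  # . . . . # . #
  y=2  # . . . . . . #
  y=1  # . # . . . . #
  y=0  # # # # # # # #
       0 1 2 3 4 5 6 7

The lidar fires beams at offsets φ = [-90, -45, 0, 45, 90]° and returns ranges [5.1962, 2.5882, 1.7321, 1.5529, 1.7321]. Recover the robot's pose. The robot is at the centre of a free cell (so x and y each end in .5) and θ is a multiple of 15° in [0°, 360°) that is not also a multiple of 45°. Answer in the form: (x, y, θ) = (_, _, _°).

(x, y, θ) = (5.5, 2.5, 240°)

Candidates: 27 free-cell centres × 16 headings = 432 poses. Raycast each; keep the one whose scan matches to 4 dp.
  (1.5, 2.5, 285°): beam 1 = 0.5176 ≠ 5.1962 ✗
  (1.5, 4.5, 105°): beam 1 = 3.6235 ≠ 5.1962 ✗
  (6.5, 1.5, 210°): beam 1 = 1.7321 ≠ 5.1962 ✗
  (1.5, 3.5, 330°): beam 1 = 1.0000 ≠ 5.1962 ✗
  …
  (5.5, 2.5, 240°): r_1=5.1962, r_2=2.5882, r_3=1.7321, r_4=1.5529, r_5=1.7321 — all match ✓
Only this pose fits every beam.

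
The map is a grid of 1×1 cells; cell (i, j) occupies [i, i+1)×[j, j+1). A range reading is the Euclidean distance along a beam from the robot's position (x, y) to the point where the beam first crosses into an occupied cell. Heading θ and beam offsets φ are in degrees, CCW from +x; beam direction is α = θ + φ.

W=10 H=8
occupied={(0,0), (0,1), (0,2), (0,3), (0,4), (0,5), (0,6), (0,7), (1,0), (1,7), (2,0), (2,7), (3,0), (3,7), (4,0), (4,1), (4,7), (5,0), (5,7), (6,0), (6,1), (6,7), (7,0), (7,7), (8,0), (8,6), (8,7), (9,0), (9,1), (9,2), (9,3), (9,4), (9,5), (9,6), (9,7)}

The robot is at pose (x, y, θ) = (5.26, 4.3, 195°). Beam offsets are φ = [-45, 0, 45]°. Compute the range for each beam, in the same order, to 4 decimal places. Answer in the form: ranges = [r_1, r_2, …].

beam 1: φ=-45°, α=150°
  cosα=-0.8660 sinα=0.5000 | (5,4) | tMaxX 0.3002 tMaxY 1.4000 | tΔX 1.1547 tΔY 2.0000
    t=0.3002 [x] (4,4)
    t=1.4000 [y] (4,5)
    t=1.4549 [x] (3,5)
    t=2.6096 [x] (2,5)
    t=3.4000 [y] (2,6)
    t=3.7643 [x] (1,6)
    t=4.9190 [x] (0,6) — stop
  → r_1 = 4.9190
beam 2: φ=0°, α=195°
  cosα=-0.9659 sinα=-0.2588 | (5,4) | tMaxX 0.2692 tMaxY 1.1591 | tΔX 1.0353 tΔY 3.8637
    t=0.2692 [x] (4,4)
    t=1.1591 [y] (4,3)
    t=1.3044 [x] (3,3)
    t=2.3397 [x] (2,3)
    t=3.3750 [x] (1,3)
    t=4.4103 [x] (0,3) — stop
  → r_2 = 4.4103
beam 3: φ=45°, α=240°
  cosα=-0.5000 sinα=-0.8660 | (5,4) | tMaxX 0.5200 tMaxY 0.3464 | tΔX 2.0000 tΔY 1.1547
    t=0.3464 [y] (5,3)
    t=0.5200 [x] (4,3)
    t=1.5011 [y] (4,2)
    t=2.5200 [x] (3,2)
    t=2.6558 [y] (3,1)
    t=3.8105 [y] (3,0) — stop
  → r_3 = 3.8105

ranges = [4.9190, 4.4103, 3.8105]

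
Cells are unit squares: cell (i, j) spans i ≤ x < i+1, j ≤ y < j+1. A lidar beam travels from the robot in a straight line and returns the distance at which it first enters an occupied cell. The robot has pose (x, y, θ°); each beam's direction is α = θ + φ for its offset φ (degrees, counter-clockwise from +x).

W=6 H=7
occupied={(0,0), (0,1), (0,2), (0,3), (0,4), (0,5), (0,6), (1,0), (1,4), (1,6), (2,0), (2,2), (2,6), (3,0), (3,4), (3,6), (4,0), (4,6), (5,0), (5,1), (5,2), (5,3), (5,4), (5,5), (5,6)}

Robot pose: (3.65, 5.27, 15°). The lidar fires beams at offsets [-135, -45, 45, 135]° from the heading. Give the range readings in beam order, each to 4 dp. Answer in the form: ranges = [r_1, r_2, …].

ranges = [0.3118, 1.5588, 0.8429, 1.4600]

beam 1: φ=-135°, α=240°
  cosα=-0.5000 sinα=-0.8660 | (3,5) | tMaxX 1.3000 tMaxY 0.3118 | tΔX 2.0000 tΔY 1.1547
    t=0.3118 [y] (3,4) — stop
  → r_1 = 0.3118
beam 2: φ=-45°, α=330°
  cosα=0.8660 sinα=-0.5000 | (3,5) | tMaxX 0.4041 tMaxY 0.5400 | tΔX 1.1547 tΔY 2.0000
    t=0.4041 [x] (4,5)
    t=0.5400 [y] (4,4)
    t=1.5588 [x] (5,4) — stop
  → r_2 = 1.5588
beam 3: φ=45°, α=60°
  cosα=0.5000 sinα=0.8660 | (3,5) | tMaxX 0.7000 tMaxY 0.8429 | tΔX 2.0000 tΔY 1.1547
    t=0.7000 [x] (4,5)
    t=0.8429 [y] (4,6) — stop
  → r_3 = 0.8429
beam 4: φ=135°, α=150°
  cosα=-0.8660 sinα=0.5000 | (3,5) | tMaxX 0.7506 tMaxY 1.4600 | tΔX 1.1547 tΔY 2.0000
    t=0.7506 [x] (2,5)
    t=1.4600 [y] (2,6) — stop
  → r_4 = 1.4600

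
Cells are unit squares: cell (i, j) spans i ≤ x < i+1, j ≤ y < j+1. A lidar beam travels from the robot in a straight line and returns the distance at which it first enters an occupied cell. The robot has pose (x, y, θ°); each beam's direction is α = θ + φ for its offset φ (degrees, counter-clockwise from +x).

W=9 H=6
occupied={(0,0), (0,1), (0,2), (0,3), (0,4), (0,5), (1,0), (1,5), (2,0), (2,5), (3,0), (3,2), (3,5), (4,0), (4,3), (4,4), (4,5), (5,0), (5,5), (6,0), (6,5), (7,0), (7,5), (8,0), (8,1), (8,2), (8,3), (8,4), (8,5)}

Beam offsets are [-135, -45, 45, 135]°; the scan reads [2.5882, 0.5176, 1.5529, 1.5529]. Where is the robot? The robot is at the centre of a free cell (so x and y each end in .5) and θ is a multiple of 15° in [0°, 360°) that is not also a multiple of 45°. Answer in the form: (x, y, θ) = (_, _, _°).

(x, y, θ) = (1.5, 2.5, 210°)

Enumerate (i+0.5, j+0.5, θ) over the 25 free cells and 16 admissible headings. For each, cast all 4 beams and compare to the given ranges.
  (5.5, 2.5, 150°): beam 2 = 1.9319 ≠ 0.5176 ✗
  (3.5, 1.5, 30°): beam 1 = 0.5176 ≠ 2.5882 ✗
  (6.5, 4.5, 120°): beam 1 = 1.5529 ≠ 2.5882 ✗
  …
  (1.5, 2.5, 210°): r_1=2.5882, r_2=0.5176, r_3=1.5529, r_4=1.5529 — all match ✓
Only this pose fits every beam.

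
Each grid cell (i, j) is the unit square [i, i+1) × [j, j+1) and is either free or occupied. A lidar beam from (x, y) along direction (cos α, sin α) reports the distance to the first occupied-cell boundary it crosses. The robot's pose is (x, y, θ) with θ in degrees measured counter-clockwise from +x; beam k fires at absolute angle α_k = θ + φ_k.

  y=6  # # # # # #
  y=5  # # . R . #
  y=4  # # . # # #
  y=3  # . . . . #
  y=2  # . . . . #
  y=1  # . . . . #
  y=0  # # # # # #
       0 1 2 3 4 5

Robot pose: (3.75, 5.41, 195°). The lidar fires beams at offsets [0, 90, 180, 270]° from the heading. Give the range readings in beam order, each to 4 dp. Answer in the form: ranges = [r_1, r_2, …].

beam 1: φ=0°, α=195°
  d=(-0.9659,-0.2588)  start (3,5)  tX=0.7765 tY=1.5841  stride 1/|dx|=1.0353 1/|dy|=3.8637
    cross x-line → (2,5), t=0.7765
    cross y-line → (2,4), t=1.5841
    cross x-line → (1,4), t=1.8117 (wall)
  → r_1 = 1.8117
beam 2: φ=90°, α=285°
  d=(0.2588,-0.9659)  start (3,5)  tX=0.9659 tY=0.4245  stride 1/|dx|=3.8637 1/|dy|=1.0353
    cross y-line → (3,4), t=0.4245 (wall)
  → r_2 = 0.4245
beam 3: φ=180°, α=15°
  d=(0.9659,0.2588)  start (3,5)  tX=0.2588 tY=2.2796  stride 1/|dx|=1.0353 1/|dy|=3.8637
    cross x-line → (4,5), t=0.2588
    cross x-line → (5,5), t=1.2941 (wall)
  → r_3 = 1.2941
beam 4: φ=270°, α=105°
  d=(-0.2588,0.9659)  start (3,5)  tX=2.8978 tY=0.6108  stride 1/|dx|=3.8637 1/|dy|=1.0353
    cross y-line → (3,6), t=0.6108 (wall)
  → r_4 = 0.6108

ranges = [1.8117, 0.4245, 1.2941, 0.6108]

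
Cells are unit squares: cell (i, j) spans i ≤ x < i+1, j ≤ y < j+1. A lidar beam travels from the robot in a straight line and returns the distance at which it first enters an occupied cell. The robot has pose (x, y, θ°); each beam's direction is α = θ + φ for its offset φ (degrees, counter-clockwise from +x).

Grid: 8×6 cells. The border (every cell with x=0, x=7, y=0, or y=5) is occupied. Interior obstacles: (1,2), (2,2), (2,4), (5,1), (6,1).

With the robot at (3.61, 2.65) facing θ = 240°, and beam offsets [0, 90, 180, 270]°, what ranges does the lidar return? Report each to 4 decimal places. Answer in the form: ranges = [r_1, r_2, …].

beam 1: φ=0°, α=240°
  d=(-0.5000,-0.8660)  start (3,2)  tX=1.2200 tY=0.7506  stride 1/|dx|=2.0000 1/|dy|=1.1547
    cross y-line → (3,1), t=0.7506
    cross x-line → (2,1), t=1.2200
    cross y-line → (2,0), t=1.9053 (wall)
  → r_1 = 1.9053
beam 2: φ=90°, α=330°
  d=(0.8660,-0.5000)  start (3,2)  tX=0.4503 tY=1.3000  stride 1/|dx|=1.1547 1/|dy|=2.0000
    cross x-line → (4,2), t=0.4503
    cross y-line → (4,1), t=1.3000
    cross x-line → (5,1), t=1.6050 (wall)
  → r_2 = 1.6050
beam 3: φ=180°, α=60°
  d=(0.5000,0.8660)  start (3,2)  tX=0.7800 tY=0.4041  stride 1/|dx|=2.0000 1/|dy|=1.1547
    cross y-line → (3,3), t=0.4041
    cross x-line → (4,3), t=0.7800
    cross y-line → (4,4), t=1.5588
    cross y-line → (4,5), t=2.7135 (wall)
  → r_3 = 2.7135
beam 4: φ=270°, α=150°
  d=(-0.8660,0.5000)  start (3,2)  tX=0.7044 tY=0.7000  stride 1/|dx|=1.1547 1/|dy|=2.0000
    cross y-line → (3,3), t=0.7000
    cross x-line → (2,3), t=0.7044
    cross x-line → (1,3), t=1.8591
    cross y-line → (1,4), t=2.7000
    cross x-line → (0,4), t=3.0138 (wall)
  → r_4 = 3.0138

ranges = [1.9053, 1.6050, 2.7135, 3.0138]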